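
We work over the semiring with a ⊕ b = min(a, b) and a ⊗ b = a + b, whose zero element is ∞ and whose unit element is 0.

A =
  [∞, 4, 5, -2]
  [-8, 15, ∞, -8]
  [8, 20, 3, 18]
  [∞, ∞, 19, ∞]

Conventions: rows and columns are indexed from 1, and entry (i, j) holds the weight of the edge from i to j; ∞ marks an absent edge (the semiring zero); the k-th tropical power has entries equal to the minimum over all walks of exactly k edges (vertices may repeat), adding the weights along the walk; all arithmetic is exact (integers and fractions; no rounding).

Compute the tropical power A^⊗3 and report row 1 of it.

A^⊗2:
  [-4, 19, 8, -4]
  [7, -4, -3, -10]
  [11, 12, 6, 6]
  [27, 39, 22, 37]
A^⊗3:
  [11, 0, 1, -6]
  [-12, 11, 0, -12]
  [4, 15, 9, 4]
  [30, 31, 25, 25]
Answer: row 1 of A^⊗3 = [11, 0, 1, -6]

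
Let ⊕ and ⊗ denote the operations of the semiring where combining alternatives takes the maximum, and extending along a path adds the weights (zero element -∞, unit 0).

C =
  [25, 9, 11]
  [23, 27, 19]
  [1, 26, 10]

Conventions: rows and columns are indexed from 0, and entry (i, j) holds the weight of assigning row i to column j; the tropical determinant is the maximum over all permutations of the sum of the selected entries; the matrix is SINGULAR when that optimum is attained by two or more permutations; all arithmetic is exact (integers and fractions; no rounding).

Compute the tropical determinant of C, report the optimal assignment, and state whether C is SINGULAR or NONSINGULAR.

σ = (0, 1, 2): 25 + 27 + 10 = 62
σ = (0, 2, 1): 25 + 19 + 26 = 70
σ = (1, 0, 2): 9 + 23 + 10 = 42
σ = (1, 2, 0): 9 + 19 + 1 = 29
σ = (2, 0, 1): 11 + 23 + 26 = 60
σ = (2, 1, 0): 11 + 27 + 1 = 39
Optimal value attained by: σ = (0, 2, 1).
Answer: det⊕(C) = 70; verdict: NONSINGULAR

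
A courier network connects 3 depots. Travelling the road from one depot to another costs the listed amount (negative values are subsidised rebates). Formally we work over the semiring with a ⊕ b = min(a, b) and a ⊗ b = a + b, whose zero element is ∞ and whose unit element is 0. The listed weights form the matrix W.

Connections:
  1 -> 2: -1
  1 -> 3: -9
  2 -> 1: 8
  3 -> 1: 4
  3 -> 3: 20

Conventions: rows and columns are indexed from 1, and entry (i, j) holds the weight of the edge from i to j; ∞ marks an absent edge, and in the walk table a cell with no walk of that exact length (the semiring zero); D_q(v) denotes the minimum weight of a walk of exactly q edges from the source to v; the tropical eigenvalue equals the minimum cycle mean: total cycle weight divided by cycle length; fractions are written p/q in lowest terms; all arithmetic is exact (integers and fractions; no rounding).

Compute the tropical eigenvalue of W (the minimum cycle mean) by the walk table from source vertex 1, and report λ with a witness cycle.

q=0: [0, ∞, ∞]
q=1: [∞, -1, -9]
q=2: [-5, ∞, 11]
q=3: [15, -6, -14]
Optimal cycle mean attained by: cycle 1->3->1, total (-9) + 4, length 2.
Answer: λ = -5/2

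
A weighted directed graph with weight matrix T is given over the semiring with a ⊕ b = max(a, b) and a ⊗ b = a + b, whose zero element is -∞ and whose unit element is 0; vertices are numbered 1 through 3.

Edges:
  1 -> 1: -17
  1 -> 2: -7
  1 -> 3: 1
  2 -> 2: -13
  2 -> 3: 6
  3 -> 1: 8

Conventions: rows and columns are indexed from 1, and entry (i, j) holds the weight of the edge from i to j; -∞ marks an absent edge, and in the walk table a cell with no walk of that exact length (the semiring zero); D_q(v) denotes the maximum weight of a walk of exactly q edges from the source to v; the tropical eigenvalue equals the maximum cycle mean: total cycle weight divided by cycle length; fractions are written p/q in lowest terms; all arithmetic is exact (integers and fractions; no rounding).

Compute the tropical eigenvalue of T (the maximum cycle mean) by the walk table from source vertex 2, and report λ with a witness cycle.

q=0: [-∞, 0, -∞]
q=1: [-∞, -13, 6]
q=2: [14, -26, -7]
q=3: [1, 7, 15]
Optimal cycle mean attained by: cycle 1->3->1, total 1 + 8, length 2.
Answer: λ = 9/2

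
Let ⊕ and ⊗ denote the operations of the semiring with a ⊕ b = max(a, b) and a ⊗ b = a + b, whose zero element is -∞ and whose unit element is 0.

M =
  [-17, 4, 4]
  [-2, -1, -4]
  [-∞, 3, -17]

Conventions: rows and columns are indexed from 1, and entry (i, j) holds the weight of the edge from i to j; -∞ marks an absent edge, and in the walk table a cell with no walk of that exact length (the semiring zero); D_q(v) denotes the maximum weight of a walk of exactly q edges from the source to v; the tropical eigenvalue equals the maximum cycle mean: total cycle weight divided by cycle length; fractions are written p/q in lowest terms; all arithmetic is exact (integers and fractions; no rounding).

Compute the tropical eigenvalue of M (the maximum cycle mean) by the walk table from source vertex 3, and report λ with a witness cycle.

q=0: [-∞, -∞, 0]
q=1: [-∞, 3, -17]
q=2: [1, 2, -1]
q=3: [0, 5, 5]
Optimal cycle mean attained by: cycle 1->3->2->1, total 4 + 3 + (-2), length 3.
Answer: λ = 5/3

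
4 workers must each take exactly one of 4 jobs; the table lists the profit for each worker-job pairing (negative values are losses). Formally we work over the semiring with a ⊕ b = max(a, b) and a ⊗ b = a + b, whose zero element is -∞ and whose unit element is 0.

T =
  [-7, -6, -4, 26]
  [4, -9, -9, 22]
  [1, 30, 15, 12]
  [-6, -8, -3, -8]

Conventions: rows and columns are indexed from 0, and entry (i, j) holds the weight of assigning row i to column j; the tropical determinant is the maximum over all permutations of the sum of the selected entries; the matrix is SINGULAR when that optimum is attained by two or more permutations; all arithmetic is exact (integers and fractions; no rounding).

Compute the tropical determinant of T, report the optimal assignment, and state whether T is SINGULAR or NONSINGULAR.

σ = (0, 1, 2, 3): (-7) + (-9) + 15 + (-8) = -9
σ = (0, 1, 3, 2): (-7) + (-9) + 12 + (-3) = -7
σ = (0, 2, 1, 3): (-7) + (-9) + 30 + (-8) = 6
σ = (0, 2, 3, 1): (-7) + (-9) + 12 + (-8) = -12
σ = (0, 3, 1, 2): (-7) + 22 + 30 + (-3) = 42
σ = (0, 3, 2, 1): (-7) + 22 + 15 + (-8) = 22
σ = (1, 0, 2, 3): (-6) + 4 + 15 + (-8) = 5
σ = (1, 0, 3, 2): (-6) + 4 + 12 + (-3) = 7
σ = (1, 2, 0, 3): (-6) + (-9) + 1 + (-8) = -22
σ = (1, 2, 3, 0): (-6) + (-9) + 12 + (-6) = -9
σ = (1, 3, 0, 2): (-6) + 22 + 1 + (-3) = 14
σ = (1, 3, 2, 0): (-6) + 22 + 15 + (-6) = 25
σ = (2, 0, 1, 3): (-4) + 4 + 30 + (-8) = 22
σ = (2, 0, 3, 1): (-4) + 4 + 12 + (-8) = 4
σ = (2, 1, 0, 3): (-4) + (-9) + 1 + (-8) = -20
σ = (2, 1, 3, 0): (-4) + (-9) + 12 + (-6) = -7
σ = (2, 3, 0, 1): (-4) + 22 + 1 + (-8) = 11
σ = (2, 3, 1, 0): (-4) + 22 + 30 + (-6) = 42
σ = (3, 0, 1, 2): 26 + 4 + 30 + (-3) = 57
σ = (3, 0, 2, 1): 26 + 4 + 15 + (-8) = 37
σ = (3, 1, 0, 2): 26 + (-9) + 1 + (-3) = 15
σ = (3, 1, 2, 0): 26 + (-9) + 15 + (-6) = 26
σ = (3, 2, 0, 1): 26 + (-9) + 1 + (-8) = 10
σ = (3, 2, 1, 0): 26 + (-9) + 30 + (-6) = 41
Optimal value attained by: σ = (3, 0, 1, 2).
Answer: det⊕(T) = 57; verdict: NONSINGULAR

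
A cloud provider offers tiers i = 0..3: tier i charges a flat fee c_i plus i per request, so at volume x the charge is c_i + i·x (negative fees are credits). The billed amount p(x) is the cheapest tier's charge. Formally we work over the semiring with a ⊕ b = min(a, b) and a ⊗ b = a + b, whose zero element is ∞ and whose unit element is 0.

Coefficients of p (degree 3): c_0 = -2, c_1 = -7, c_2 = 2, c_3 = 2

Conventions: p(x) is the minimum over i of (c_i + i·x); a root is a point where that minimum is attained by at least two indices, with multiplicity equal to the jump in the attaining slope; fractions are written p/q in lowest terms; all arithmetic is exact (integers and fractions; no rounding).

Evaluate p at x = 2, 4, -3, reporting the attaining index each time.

p(2) = min(-2+0·2=-2, -7+1·2=-5, 2+2·2=6, 2+3·2=8) = -5 (attained by i=1)
p(4) = min(-2+0·4=-2, -7+1·4=-3, 2+2·4=10, 2+3·4=14) = -3 (attained by i=1)
p(-3) = min(-2+0·(-3)=-2, -7+1·(-3)=-10, 2+2·(-3)=-4, 2+3·(-3)=-7) = -10 (attained by i=1)
Answer: p(2) = -5; p(4) = -3; p(-3) = -10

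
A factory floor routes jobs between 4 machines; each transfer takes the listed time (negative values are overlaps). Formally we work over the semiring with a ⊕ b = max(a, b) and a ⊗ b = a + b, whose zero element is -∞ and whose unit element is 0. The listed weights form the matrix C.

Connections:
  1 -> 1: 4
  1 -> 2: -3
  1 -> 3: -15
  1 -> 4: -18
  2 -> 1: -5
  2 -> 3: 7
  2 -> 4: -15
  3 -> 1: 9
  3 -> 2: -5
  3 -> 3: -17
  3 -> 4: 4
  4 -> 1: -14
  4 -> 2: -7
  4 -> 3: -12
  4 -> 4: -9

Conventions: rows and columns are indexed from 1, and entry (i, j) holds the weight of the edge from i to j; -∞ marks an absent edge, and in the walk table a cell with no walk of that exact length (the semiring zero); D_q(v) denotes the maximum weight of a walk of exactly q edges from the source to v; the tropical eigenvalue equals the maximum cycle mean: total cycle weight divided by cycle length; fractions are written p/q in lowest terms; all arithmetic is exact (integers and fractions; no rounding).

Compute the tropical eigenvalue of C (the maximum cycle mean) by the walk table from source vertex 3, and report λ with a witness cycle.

q=0: [-∞, -∞, 0, -∞]
q=1: [9, -5, -17, 4]
q=2: [13, 6, 2, -5]
q=3: [17, 10, 13, 6]
q=4: [22, 14, 17, 17]
Optimal cycle mean attained by: cycle 1->2->3->1, total (-3) + 7 + 9, length 3.
Answer: λ = 13/3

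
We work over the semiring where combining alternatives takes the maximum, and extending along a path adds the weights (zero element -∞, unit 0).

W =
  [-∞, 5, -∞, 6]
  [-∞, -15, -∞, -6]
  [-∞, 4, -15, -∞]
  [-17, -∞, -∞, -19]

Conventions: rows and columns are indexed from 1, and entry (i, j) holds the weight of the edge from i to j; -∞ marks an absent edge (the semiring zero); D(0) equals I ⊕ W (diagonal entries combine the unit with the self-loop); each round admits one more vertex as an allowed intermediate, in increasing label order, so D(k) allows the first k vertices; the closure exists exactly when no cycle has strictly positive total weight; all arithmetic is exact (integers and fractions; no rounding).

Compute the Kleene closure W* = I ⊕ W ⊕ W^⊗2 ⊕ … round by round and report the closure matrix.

D(0):
  [0, 5, -∞, 6]
  [-∞, 0, -∞, -6]
  [-∞, 4, 0, -∞]
  [-17, -∞, -∞, 0]
D(1):
  [0, 5, -∞, 6]
  [-∞, 0, -∞, -6]
  [-∞, 4, 0, -∞]
  [-17, -12, -∞, 0]
D(2):
  [0, 5, -∞, 6]
  [-∞, 0, -∞, -6]
  [-∞, 4, 0, -2]
  [-17, -12, -∞, 0]
D(3):
  [0, 5, -∞, 6]
  [-∞, 0, -∞, -6]
  [-∞, 4, 0, -2]
  [-17, -12, -∞, 0]
D(4):
  [0, 5, -∞, 6]
  [-23, 0, -∞, -6]
  [-19, 4, 0, -2]
  [-17, -12, -∞, 0]
Answer: W* = [[0, 5, -∞, 6], [-23, 0, -∞, -6], [-19, 4, 0, -2], [-17, -12, -∞, 0]]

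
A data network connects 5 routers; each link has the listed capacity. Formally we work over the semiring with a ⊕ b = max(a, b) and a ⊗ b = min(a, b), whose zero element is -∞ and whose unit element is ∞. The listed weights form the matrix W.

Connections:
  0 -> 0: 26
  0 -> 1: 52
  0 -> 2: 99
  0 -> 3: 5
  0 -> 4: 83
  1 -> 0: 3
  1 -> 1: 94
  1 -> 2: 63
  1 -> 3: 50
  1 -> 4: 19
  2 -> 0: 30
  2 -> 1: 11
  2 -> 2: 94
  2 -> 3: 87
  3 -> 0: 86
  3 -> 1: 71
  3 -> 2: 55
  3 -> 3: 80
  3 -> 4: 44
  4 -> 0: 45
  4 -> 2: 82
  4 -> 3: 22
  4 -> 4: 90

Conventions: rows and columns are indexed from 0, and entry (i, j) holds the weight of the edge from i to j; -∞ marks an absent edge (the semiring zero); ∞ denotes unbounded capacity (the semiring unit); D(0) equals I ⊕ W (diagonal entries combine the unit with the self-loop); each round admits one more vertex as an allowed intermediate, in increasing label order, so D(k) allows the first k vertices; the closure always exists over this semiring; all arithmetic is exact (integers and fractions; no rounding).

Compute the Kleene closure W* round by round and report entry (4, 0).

D(0):
  [∞, 52, 99, 5, 83]
  [3, ∞, 63, 50, 19]
  [30, 11, ∞, 87, -∞]
  [86, 71, 55, ∞, 44]
  [45, -∞, 82, 22, ∞]
D(1):
  [∞, 52, 99, 5, 83]
  [3, ∞, 63, 50, 19]
  [30, 30, ∞, 87, 30]
  [86, 71, 86, ∞, 83]
  [45, 45, 82, 22, ∞]
D(2):
  [∞, 52, 99, 50, 83]
  [3, ∞, 63, 50, 19]
  [30, 30, ∞, 87, 30]
  [86, 71, 86, ∞, 83]
  [45, 45, 82, 45, ∞]
D(3):
  [∞, 52, 99, 87, 83]
  [30, ∞, 63, 63, 30]
  [30, 30, ∞, 87, 30]
  [86, 71, 86, ∞, 83]
  [45, 45, 82, 82, ∞]
D(4):
  [∞, 71, 99, 87, 83]
  [63, ∞, 63, 63, 63]
  [86, 71, ∞, 87, 83]
  [86, 71, 86, ∞, 83]
  [82, 71, 82, 82, ∞]
D(5):
  [∞, 71, 99, 87, 83]
  [63, ∞, 63, 63, 63]
  [86, 71, ∞, 87, 83]
  [86, 71, 86, ∞, 83]
  [82, 71, 82, 82, ∞]
Answer: W*[4][0] = 82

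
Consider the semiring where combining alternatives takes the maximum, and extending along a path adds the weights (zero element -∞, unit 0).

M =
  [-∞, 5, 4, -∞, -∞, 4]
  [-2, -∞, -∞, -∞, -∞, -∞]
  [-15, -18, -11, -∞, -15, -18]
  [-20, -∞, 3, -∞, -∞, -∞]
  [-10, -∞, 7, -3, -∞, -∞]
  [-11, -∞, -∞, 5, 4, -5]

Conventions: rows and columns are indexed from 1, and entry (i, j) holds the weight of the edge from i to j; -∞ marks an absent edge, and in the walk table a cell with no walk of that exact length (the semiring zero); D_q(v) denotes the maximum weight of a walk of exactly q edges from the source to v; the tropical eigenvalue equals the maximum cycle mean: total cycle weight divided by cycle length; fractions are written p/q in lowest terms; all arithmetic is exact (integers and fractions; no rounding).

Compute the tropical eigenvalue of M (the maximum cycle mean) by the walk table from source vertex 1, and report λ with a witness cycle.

q=0: [0, -∞, -∞, -∞, -∞, -∞]
q=1: [-∞, 5, 4, -∞, -∞, 4]
q=2: [3, -14, -7, 9, 8, -1]
q=3: [-2, 8, 15, 5, 3, 7]
q=4: [6, 3, 10, 12, 11, 2]
q=5: [1, 11, 18, 8, 6, 10]
q=6: [9, 6, 13, 15, 14, 5]
Optimal cycle mean attained by: cycle 1->2->1, total 5 + (-2), length 2.
Answer: λ = 3/2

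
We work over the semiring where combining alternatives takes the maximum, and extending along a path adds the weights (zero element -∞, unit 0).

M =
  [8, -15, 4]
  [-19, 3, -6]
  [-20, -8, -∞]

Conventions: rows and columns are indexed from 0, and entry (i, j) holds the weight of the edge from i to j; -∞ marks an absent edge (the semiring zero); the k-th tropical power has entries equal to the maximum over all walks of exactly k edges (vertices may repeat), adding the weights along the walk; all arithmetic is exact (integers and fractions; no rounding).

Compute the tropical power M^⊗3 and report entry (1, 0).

M^⊗2:
  [16, -4, 12]
  [-11, 6, -3]
  [-12, -5, -14]
M^⊗3:
  [24, 4, 20]
  [-3, 9, 0]
  [-4, -2, -8]
Key observation: the optimum is the walk 1->0->0->0, with weight (-19) + 8 + 8 = -3.
Optimal value attained by: walk 1->0->0->0.
Answer: (M^⊗3)[1][0] = -3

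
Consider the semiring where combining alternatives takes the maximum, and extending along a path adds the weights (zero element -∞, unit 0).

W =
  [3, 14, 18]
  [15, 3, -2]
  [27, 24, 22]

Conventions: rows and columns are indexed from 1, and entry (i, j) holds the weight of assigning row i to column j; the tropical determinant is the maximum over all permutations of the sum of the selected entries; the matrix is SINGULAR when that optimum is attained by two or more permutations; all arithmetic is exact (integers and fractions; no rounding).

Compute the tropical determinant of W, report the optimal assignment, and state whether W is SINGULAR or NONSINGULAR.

σ = (1, 2, 3): 3 + 3 + 22 = 28
σ = (1, 3, 2): 3 + (-2) + 24 = 25
σ = (2, 1, 3): 14 + 15 + 22 = 51
σ = (2, 3, 1): 14 + (-2) + 27 = 39
σ = (3, 1, 2): 18 + 15 + 24 = 57
σ = (3, 2, 1): 18 + 3 + 27 = 48
Optimal value attained by: σ = (3, 1, 2).
Answer: det⊕(W) = 57; verdict: NONSINGULAR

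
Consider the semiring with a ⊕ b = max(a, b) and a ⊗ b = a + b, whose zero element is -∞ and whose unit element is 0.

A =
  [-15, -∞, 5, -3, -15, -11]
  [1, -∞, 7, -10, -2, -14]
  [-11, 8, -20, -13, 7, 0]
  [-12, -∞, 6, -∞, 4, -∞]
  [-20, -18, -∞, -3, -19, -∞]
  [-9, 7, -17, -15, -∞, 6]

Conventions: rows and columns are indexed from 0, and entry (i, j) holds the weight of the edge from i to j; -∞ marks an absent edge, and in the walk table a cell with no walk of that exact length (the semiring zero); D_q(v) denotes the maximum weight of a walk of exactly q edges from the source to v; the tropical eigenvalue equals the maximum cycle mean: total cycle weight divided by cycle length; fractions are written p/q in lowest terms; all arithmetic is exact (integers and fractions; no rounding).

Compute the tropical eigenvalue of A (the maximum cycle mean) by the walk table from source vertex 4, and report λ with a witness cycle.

q=0: [-∞, -∞, -∞, -∞, 0, -∞]
q=1: [-20, -18, -∞, -3, -19, -∞]
q=2: [-15, -37, 3, -22, 1, -31]
q=3: [-8, 11, -10, -2, 10, 3]
q=4: [12, 10, 18, 7, 9, 9]
q=5: [11, 26, 17, 9, 25, 18]
q=6: [27, 25, 33, 22, 24, 24]
Optimal cycle mean attained by: cycle 1->2->1, total 7 + 8, length 2.
Answer: λ = 15/2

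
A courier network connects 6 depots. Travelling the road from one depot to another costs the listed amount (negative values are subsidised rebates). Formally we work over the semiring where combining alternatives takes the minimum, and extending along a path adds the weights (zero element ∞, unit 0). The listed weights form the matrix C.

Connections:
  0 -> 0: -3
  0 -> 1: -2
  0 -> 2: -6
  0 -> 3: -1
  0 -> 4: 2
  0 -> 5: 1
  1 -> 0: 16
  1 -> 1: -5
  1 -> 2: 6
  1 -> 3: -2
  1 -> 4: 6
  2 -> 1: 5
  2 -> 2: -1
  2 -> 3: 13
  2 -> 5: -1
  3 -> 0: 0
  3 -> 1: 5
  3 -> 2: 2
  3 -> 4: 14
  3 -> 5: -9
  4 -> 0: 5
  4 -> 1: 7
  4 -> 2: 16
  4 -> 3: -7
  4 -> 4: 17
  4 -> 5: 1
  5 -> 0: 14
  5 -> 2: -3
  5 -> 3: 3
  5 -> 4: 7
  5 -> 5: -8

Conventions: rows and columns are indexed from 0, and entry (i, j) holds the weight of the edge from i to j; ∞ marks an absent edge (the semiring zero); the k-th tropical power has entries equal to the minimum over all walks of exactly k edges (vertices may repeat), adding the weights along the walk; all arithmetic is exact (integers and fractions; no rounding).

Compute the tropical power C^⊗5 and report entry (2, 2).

C^⊗2:
  [-6, -7, -9, -5, -1, -10]
  [-2, -10, 0, -7, 1, -11]
  [13, 0, -4, 2, 6, -9]
  [-3, -2, -12, -6, -2, -17]
  [-7, -2, -5, 4, 7, -16]
  [3, 2, -11, -5, -1, -16]
C^⊗3:
  [-9, -12, -13, -9, -4, -18]
  [-7, -15, -14, -12, -4, -19]
  [2, -5, -12, -6, -2, -17]
  [-6, -7, -20, -14, -10, -25]
  [-10, -9, -19, -13, -9, -24]
  [-5, -6, -19, -13, -9, -24]
C^⊗4:
  [-12, -17, -21, -15, -11, -26]
  [-12, -20, -22, -17, -12, -27]
  [-6, -10, -20, -14, -10, -25]
  [-14, -15, -28, -22, -18, -33]
  [-13, -14, -27, -21, -17, -32]
  [-13, -14, -27, -21, -17, -32]
C^⊗5:
  [-15, -22, -29, -23, -19, -34]
  [-17, -25, -30, -24, -20, -35]
  [-14, -15, -28, -22, -18, -33]
  [-22, -23, -36, -30, -26, -41]
  [-21, -22, -35, -29, -25, -40]
  [-21, -22, -35, -29, -25, -40]
Key observation: the optimum is the walk 2->5->5->5->5->2, with weight (-1) + (-8) + (-8) + (-8) + (-3) = -28.
Optimal value attained by: walk 2->5->5->5->5->2.
Answer: (C^⊗5)[2][2] = -28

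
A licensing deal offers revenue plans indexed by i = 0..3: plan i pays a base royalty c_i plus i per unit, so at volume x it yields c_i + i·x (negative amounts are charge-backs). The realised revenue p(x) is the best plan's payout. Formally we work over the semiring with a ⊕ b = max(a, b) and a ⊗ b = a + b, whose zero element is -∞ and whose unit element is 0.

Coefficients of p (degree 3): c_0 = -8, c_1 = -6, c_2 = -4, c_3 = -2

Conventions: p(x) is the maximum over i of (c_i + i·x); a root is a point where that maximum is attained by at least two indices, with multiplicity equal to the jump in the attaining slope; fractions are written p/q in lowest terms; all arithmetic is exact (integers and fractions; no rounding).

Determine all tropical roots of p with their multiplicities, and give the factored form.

hull edge (i=0, c=-8) to (i=3, c=-2): slope 2, span 3
Factored form: p(x) = -2 ⊗ (x ⊕ (-2)) ⊗ (x ⊕ (-2)) ⊗ (x ⊕ (-2))
Answer: roots = -2 (mult 3)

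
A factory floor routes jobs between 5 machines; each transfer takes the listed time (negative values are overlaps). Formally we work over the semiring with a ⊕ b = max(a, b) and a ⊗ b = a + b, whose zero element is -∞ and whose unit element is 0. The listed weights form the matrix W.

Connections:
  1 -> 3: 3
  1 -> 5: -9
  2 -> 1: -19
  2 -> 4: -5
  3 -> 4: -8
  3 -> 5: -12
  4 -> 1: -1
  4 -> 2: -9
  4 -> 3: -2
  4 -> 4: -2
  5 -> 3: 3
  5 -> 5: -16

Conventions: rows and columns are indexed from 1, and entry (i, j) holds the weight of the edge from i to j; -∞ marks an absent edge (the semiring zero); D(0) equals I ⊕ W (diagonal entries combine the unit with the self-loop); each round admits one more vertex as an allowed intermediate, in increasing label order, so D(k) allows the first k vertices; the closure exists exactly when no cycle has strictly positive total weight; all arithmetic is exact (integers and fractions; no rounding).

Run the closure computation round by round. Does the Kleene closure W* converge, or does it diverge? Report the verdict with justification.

D(0):
  [0, -∞, 3, -∞, -9]
  [-19, 0, -∞, -5, -∞]
  [-∞, -∞, 0, -8, -12]
  [-1, -9, -2, 0, -∞]
  [-∞, -∞, 3, -∞, 0]
D(1):
  [0, -∞, 3, -∞, -9]
  [-19, 0, -16, -5, -28]
  [-∞, -∞, 0, -8, -12]
  [-1, -9, 2, 0, -10]
  [-∞, -∞, 3, -∞, 0]
D(2):
  [0, -∞, 3, -∞, -9]
  [-19, 0, -16, -5, -28]
  [-∞, -∞, 0, -8, -12]
  [-1, -9, 2, 0, -10]
  [-∞, -∞, 3, -∞, 0]
D(3):
  [0, -∞, 3, -5, -9]
  [-19, 0, -16, -5, -28]
  [-∞, -∞, 0, -8, -12]
  [-1, -9, 2, 0, -10]
  [-∞, -∞, 3, -5, 0]
D(4):
  [0, -14, 3, -5, -9]
  [-6, 0, -3, -5, -15]
  [-9, -17, 0, -8, -12]
  [-1, -9, 2, 0, -10]
  [-6, -14, 3, -5, 0]
D(5):
  [0, -14, 3, -5, -9]
  [-6, 0, -3, -5, -15]
  [-9, -17, 0, -8, -12]
  [-1, -9, 2, 0, -10]
  [-6, -14, 3, -5, 0]
Key observation: every diagonal entry stays at the unit through all rounds, so no improving cycle exists.
Answer: CONVERGES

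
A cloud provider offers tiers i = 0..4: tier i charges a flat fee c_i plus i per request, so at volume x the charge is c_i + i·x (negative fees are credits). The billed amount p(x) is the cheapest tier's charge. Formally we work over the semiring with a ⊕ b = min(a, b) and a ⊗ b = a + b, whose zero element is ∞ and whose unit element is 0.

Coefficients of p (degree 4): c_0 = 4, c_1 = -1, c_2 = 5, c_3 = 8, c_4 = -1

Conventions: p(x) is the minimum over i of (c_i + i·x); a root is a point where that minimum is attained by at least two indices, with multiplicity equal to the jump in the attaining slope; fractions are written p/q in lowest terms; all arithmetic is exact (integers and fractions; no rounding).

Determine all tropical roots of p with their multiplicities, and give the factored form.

hull edge (i=0, c=4) to (i=1, c=-1): slope -5, span 1
hull edge (i=1, c=-1) to (i=4, c=-1): slope 0, span 3
Factored form: p(x) = -1 ⊗ (x ⊕ 0) ⊗ (x ⊕ 0) ⊗ (x ⊕ 0) ⊗ (x ⊕ 5)
Answer: roots = 0 (mult 3), 5 (mult 1)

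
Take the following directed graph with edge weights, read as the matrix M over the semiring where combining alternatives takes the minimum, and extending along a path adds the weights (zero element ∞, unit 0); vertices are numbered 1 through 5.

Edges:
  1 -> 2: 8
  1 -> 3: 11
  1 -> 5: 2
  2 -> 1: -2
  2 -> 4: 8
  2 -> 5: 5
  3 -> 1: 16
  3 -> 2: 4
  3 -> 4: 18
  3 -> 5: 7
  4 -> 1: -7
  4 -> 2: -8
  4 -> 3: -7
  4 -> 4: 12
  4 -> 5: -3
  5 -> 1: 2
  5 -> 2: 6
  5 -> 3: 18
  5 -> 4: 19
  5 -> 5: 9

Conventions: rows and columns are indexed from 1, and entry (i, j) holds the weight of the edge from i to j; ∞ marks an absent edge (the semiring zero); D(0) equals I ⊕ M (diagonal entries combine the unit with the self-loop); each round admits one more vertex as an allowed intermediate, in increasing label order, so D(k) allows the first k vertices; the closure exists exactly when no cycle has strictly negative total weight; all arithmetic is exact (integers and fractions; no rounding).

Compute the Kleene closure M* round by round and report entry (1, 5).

D(0):
  [0, 8, 11, ∞, 2]
  [-2, 0, ∞, 8, 5]
  [16, 4, 0, 18, 7]
  [-7, -8, -7, 0, -3]
  [2, 6, 18, 19, 0]
D(1):
  [0, 8, 11, ∞, 2]
  [-2, 0, 9, 8, 0]
  [16, 4, 0, 18, 7]
  [-7, -8, -7, 0, -5]
  [2, 6, 13, 19, 0]
D(2):
  [0, 8, 11, 16, 2]
  [-2, 0, 9, 8, 0]
  [2, 4, 0, 12, 4]
  [-10, -8, -7, 0, -8]
  [2, 6, 13, 14, 0]
D(3):
  [0, 8, 11, 16, 2]
  [-2, 0, 9, 8, 0]
  [2, 4, 0, 12, 4]
  [-10, -8, -7, 0, -8]
  [2, 6, 13, 14, 0]
D(4):
  [0, 8, 9, 16, 2]
  [-2, 0, 1, 8, 0]
  [2, 4, 0, 12, 4]
  [-10, -8, -7, 0, -8]
  [2, 6, 7, 14, 0]
D(5):
  [0, 8, 9, 16, 2]
  [-2, 0, 1, 8, 0]
  [2, 4, 0, 12, 4]
  [-10, -8, -7, 0, -8]
  [2, 6, 7, 14, 0]
Answer: M*[1][5] = 2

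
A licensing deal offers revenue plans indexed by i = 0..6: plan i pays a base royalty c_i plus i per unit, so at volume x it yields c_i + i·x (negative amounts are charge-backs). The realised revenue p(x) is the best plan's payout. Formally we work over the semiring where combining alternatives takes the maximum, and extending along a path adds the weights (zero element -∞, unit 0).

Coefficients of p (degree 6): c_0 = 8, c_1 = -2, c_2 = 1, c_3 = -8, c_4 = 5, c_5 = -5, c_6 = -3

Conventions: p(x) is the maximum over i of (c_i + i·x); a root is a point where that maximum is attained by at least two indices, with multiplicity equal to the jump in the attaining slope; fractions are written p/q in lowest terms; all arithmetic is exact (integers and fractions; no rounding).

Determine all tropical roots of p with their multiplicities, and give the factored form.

hull edge (i=0, c=8) to (i=4, c=5): slope -3/4, span 4
hull edge (i=4, c=5) to (i=6, c=-3): slope -4, span 2
Factored form: p(x) = -3 ⊗ (x ⊕ 3/4) ⊗ (x ⊕ 3/4) ⊗ (x ⊕ 3/4) ⊗ (x ⊕ 3/4) ⊗ (x ⊕ 4) ⊗ (x ⊕ 4)
Answer: roots = 3/4 (mult 4), 4 (mult 2)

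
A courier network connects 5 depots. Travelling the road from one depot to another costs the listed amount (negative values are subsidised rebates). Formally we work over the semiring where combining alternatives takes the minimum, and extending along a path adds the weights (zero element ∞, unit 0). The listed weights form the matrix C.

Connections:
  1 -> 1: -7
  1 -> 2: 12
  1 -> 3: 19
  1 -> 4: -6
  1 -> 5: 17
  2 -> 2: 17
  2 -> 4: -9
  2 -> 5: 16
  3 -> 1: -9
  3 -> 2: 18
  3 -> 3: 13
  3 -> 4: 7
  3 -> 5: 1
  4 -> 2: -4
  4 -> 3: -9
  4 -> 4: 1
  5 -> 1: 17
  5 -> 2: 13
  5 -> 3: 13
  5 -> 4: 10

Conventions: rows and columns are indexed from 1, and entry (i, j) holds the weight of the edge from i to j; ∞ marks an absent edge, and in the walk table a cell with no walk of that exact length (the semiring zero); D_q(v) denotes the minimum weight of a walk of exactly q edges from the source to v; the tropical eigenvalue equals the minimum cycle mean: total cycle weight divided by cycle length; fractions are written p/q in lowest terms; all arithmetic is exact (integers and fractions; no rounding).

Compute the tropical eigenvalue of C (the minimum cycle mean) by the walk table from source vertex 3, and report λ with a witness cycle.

q=0: [∞, ∞, 0, ∞, ∞]
q=1: [-9, 18, 13, 7, 1]
q=2: [-16, 3, -2, -15, 8]
q=3: [-23, -19, -24, -22, -1]
q=4: [-33, -26, -31, -29, -23]
q=5: [-40, -33, -38, -39, -30]
Optimal cycle mean attained by: cycle 1->4->3->1, total (-6) + (-9) + (-9), length 3.
Answer: λ = -8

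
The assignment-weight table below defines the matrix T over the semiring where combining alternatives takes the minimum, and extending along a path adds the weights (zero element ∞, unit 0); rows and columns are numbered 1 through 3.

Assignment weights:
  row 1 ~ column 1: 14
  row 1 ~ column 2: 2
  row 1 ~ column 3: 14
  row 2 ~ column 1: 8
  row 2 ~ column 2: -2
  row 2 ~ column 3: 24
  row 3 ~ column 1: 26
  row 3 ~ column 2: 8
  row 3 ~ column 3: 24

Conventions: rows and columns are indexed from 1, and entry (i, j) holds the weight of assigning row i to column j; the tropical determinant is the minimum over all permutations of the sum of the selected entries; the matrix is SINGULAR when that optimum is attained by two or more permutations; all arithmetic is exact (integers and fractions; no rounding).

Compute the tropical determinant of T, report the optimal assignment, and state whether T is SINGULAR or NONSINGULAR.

σ = (1, 2, 3): 14 + (-2) + 24 = 36
σ = (1, 3, 2): 14 + 24 + 8 = 46
σ = (2, 1, 3): 2 + 8 + 24 = 34
σ = (2, 3, 1): 2 + 24 + 26 = 52
σ = (3, 1, 2): 14 + 8 + 8 = 30
σ = (3, 2, 1): 14 + (-2) + 26 = 38
Optimal value attained by: σ = (3, 1, 2).
Answer: det⊕(T) = 30; verdict: NONSINGULAR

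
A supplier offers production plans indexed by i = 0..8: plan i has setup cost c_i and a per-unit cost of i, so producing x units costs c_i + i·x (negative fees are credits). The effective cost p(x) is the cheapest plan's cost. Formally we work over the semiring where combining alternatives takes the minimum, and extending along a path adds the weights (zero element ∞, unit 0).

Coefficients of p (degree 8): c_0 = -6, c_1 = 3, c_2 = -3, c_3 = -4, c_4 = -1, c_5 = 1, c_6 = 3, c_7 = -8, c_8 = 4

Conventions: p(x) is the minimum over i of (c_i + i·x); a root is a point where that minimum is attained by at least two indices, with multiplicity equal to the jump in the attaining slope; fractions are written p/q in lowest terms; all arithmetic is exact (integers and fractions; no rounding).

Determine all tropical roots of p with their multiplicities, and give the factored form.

hull edge (i=0, c=-6) to (i=7, c=-8): slope -2/7, span 7
hull edge (i=7, c=-8) to (i=8, c=4): slope 12, span 1
Factored form: p(x) = 4 ⊗ (x ⊕ (-12)) ⊗ (x ⊕ 2/7) ⊗ (x ⊕ 2/7) ⊗ (x ⊕ 2/7) ⊗ (x ⊕ 2/7) ⊗ (x ⊕ 2/7) ⊗ (x ⊕ 2/7) ⊗ (x ⊕ 2/7)
Answer: roots = -12 (mult 1), 2/7 (mult 7)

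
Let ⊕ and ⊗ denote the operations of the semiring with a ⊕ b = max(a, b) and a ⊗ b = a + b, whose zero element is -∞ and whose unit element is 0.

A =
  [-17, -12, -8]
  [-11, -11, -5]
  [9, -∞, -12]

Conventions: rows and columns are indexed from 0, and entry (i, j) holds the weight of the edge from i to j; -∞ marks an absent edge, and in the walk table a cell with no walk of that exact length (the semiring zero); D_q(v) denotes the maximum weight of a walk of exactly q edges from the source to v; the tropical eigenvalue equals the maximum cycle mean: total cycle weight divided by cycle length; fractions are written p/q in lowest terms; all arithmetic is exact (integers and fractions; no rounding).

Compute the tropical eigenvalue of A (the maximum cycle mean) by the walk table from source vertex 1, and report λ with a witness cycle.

q=0: [-∞, 0, -∞]
q=1: [-11, -11, -5]
q=2: [4, -22, -16]
q=3: [-7, -8, -4]
Optimal cycle mean attained by: cycle 0->2->0, total (-8) + 9, length 2.
Answer: λ = 1/2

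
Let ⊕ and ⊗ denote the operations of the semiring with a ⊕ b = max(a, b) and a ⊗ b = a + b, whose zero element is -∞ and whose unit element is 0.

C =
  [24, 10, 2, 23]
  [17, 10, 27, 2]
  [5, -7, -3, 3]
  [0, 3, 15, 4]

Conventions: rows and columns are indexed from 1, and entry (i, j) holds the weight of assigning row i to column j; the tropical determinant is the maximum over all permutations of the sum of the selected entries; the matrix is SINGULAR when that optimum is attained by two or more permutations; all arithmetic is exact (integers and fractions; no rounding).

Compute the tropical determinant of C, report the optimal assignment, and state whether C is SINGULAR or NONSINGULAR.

σ = (1, 2, 3, 4): 24 + 10 + (-3) + 4 = 35
σ = (1, 2, 4, 3): 24 + 10 + 3 + 15 = 52
σ = (1, 3, 2, 4): 24 + 27 + (-7) + 4 = 48
σ = (1, 3, 4, 2): 24 + 27 + 3 + 3 = 57
σ = (1, 4, 2, 3): 24 + 2 + (-7) + 15 = 34
σ = (1, 4, 3, 2): 24 + 2 + (-3) + 3 = 26
σ = (2, 1, 3, 4): 10 + 17 + (-3) + 4 = 28
σ = (2, 1, 4, 3): 10 + 17 + 3 + 15 = 45
σ = (2, 3, 1, 4): 10 + 27 + 5 + 4 = 46
σ = (2, 3, 4, 1): 10 + 27 + 3 + 0 = 40
σ = (2, 4, 1, 3): 10 + 2 + 5 + 15 = 32
σ = (2, 4, 3, 1): 10 + 2 + (-3) + 0 = 9
σ = (3, 1, 2, 4): 2 + 17 + (-7) + 4 = 16
σ = (3, 1, 4, 2): 2 + 17 + 3 + 3 = 25
σ = (3, 2, 1, 4): 2 + 10 + 5 + 4 = 21
σ = (3, 2, 4, 1): 2 + 10 + 3 + 0 = 15
σ = (3, 4, 1, 2): 2 + 2 + 5 + 3 = 12
σ = (3, 4, 2, 1): 2 + 2 + (-7) + 0 = -3
σ = (4, 1, 2, 3): 23 + 17 + (-7) + 15 = 48
σ = (4, 1, 3, 2): 23 + 17 + (-3) + 3 = 40
σ = (4, 2, 1, 3): 23 + 10 + 5 + 15 = 53
σ = (4, 2, 3, 1): 23 + 10 + (-3) + 0 = 30
σ = (4, 3, 1, 2): 23 + 27 + 5 + 3 = 58
σ = (4, 3, 2, 1): 23 + 27 + (-7) + 0 = 43
Optimal value attained by: σ = (4, 3, 1, 2).
Answer: det⊕(C) = 58; verdict: NONSINGULAR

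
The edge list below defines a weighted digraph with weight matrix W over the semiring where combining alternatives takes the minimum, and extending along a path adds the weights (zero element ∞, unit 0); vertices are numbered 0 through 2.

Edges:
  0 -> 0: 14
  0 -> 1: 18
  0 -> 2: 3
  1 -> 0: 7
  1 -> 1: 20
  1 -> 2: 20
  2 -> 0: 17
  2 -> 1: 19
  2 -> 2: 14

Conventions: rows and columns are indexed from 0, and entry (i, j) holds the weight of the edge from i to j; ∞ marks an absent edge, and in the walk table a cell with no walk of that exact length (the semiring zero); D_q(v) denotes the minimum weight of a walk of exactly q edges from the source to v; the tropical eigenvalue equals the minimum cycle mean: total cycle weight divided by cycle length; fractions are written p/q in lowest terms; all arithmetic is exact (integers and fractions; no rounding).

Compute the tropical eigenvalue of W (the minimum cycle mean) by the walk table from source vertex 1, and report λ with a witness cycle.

q=0: [∞, 0, ∞]
q=1: [7, 20, 20]
q=2: [21, 25, 10]
q=3: [27, 29, 24]
Optimal cycle mean attained by: cycle 0->2->1->0, total 3 + 19 + 7, length 3.
Answer: λ = 29/3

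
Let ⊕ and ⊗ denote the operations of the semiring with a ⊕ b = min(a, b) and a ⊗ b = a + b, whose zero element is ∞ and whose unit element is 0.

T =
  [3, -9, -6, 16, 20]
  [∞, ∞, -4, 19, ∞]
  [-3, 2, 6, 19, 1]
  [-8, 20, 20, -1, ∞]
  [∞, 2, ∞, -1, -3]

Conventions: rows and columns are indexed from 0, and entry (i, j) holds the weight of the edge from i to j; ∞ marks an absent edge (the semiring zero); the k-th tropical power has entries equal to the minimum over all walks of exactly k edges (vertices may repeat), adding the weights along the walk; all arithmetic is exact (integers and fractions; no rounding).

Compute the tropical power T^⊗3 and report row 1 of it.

T^⊗2:
  [-9, -6, -13, 10, -5]
  [-7, -2, 2, 15, -3]
  [0, -12, -9, 0, -2]
  [-9, -17, -14, -2, 12]
  [-9, -1, -2, -4, -6]
T^⊗3:
  [-16, -18, -15, -6, -12]
  [-4, -16, -13, -4, -6]
  [-12, -9, -16, -3, -8]
  [-17, -18, -21, -3, -13]
  [-12, -18, -15, -7, -9]
Answer: row 1 of T^⊗3 = [-4, -16, -13, -4, -6]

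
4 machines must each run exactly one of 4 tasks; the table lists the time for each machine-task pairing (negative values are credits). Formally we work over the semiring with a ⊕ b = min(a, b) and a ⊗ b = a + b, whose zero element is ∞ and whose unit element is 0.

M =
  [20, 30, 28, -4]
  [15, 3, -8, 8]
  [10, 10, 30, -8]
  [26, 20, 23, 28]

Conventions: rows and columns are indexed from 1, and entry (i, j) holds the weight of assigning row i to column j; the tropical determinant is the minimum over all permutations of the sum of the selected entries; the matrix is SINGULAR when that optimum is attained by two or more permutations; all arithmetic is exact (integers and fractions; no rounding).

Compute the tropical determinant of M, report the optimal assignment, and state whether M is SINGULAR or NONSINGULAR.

σ = (1, 2, 3, 4): 20 + 3 + 30 + 28 = 81
σ = (1, 2, 4, 3): 20 + 3 + (-8) + 23 = 38
σ = (1, 3, 2, 4): 20 + (-8) + 10 + 28 = 50
σ = (1, 3, 4, 2): 20 + (-8) + (-8) + 20 = 24
σ = (1, 4, 2, 3): 20 + 8 + 10 + 23 = 61
σ = (1, 4, 3, 2): 20 + 8 + 30 + 20 = 78
σ = (2, 1, 3, 4): 30 + 15 + 30 + 28 = 103
σ = (2, 1, 4, 3): 30 + 15 + (-8) + 23 = 60
σ = (2, 3, 1, 4): 30 + (-8) + 10 + 28 = 60
σ = (2, 3, 4, 1): 30 + (-8) + (-8) + 26 = 40
σ = (2, 4, 1, 3): 30 + 8 + 10 + 23 = 71
σ = (2, 4, 3, 1): 30 + 8 + 30 + 26 = 94
σ = (3, 1, 2, 4): 28 + 15 + 10 + 28 = 81
σ = (3, 1, 4, 2): 28 + 15 + (-8) + 20 = 55
σ = (3, 2, 1, 4): 28 + 3 + 10 + 28 = 69
σ = (3, 2, 4, 1): 28 + 3 + (-8) + 26 = 49
σ = (3, 4, 1, 2): 28 + 8 + 10 + 20 = 66
σ = (3, 4, 2, 1): 28 + 8 + 10 + 26 = 72
σ = (4, 1, 2, 3): (-4) + 15 + 10 + 23 = 44
σ = (4, 1, 3, 2): (-4) + 15 + 30 + 20 = 61
σ = (4, 2, 1, 3): (-4) + 3 + 10 + 23 = 32
σ = (4, 2, 3, 1): (-4) + 3 + 30 + 26 = 55
σ = (4, 3, 1, 2): (-4) + (-8) + 10 + 20 = 18
σ = (4, 3, 2, 1): (-4) + (-8) + 10 + 26 = 24
Optimal value attained by: σ = (4, 3, 1, 2).
Answer: det⊕(M) = 18; verdict: NONSINGULAR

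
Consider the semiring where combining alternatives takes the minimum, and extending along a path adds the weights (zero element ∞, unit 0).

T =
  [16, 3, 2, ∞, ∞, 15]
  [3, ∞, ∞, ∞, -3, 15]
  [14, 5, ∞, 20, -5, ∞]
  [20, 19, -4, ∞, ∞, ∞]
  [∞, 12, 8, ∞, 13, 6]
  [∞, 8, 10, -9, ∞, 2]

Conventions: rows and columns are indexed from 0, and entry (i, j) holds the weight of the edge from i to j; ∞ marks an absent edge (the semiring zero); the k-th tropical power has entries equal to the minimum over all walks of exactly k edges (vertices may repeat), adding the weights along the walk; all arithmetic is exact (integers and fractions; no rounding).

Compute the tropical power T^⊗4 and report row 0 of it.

T^⊗2:
  [6, 7, 18, 6, -3, 17]
  [19, 6, 5, 6, 10, 3]
  [8, 7, 3, ∞, 2, 1]
  [10, 1, 22, 16, -9, 34]
  [15, 13, 16, -3, 3, 8]
  [11, 10, -13, -7, 5, 4]
T^⊗3:
  [10, 9, 2, 8, 4, 3]
  [9, 10, 2, -6, 0, 5]
  [10, 8, 10, -8, -2, 3]
  [4, 3, -1, 25, -2, -3]
  [16, 15, -7, -1, 10, 9]
  [1, -8, -11, -5, -18, 6]
T^⊗4:
  [12, 7, 4, -6, -3, 5]
  [13, 7, -10, -4, -3, 6]
  [11, 10, -12, -6, 5, 4]
  [6, 4, 6, -12, -6, -1]
  [7, -2, -5, 0, -12, 11]
  [-5, -6, -10, -3, -16, -12]
Answer: row 0 of T^⊗4 = [12, 7, 4, -6, -3, 5]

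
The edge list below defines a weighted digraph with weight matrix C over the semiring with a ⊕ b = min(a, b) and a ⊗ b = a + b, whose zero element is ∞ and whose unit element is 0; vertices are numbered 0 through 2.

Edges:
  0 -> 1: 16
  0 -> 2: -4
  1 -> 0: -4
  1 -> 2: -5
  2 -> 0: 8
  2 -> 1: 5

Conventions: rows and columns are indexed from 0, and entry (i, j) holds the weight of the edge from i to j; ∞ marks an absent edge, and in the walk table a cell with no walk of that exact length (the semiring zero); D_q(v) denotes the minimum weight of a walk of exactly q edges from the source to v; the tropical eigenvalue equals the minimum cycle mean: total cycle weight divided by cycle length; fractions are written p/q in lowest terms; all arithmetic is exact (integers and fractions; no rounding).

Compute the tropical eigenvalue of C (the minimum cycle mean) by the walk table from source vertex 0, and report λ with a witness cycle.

q=0: [0, ∞, ∞]
q=1: [∞, 16, -4]
q=2: [4, 1, 11]
q=3: [-3, 16, -4]
Optimal cycle mean attained by: cycle 0->2->1->0, total (-4) + 5 + (-4), length 3.
Answer: λ = -1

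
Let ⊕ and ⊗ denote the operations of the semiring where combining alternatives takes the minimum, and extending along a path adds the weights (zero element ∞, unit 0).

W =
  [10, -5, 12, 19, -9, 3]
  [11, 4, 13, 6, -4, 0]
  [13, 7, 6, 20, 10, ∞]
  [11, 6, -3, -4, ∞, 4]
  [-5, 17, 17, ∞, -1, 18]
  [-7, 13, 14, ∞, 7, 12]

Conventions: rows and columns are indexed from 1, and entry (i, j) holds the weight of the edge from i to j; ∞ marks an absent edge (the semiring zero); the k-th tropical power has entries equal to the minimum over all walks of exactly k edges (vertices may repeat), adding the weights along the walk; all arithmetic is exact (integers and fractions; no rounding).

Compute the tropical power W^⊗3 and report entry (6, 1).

W^⊗2:
  [-14, -1, 8, 1, -10, -5]
  [-9, 6, 3, 2, -5, 4]
  [5, 8, 12, 13, 3, 7]
  [-3, 2, -7, -8, 2, 0]
  [-6, -10, 7, 14, -14, -2]
  [2, -12, 5, 12, -16, -4]
W^⊗3:
  [-15, -19, -2, -3, -23, -11]
  [-10, -14, -1, -2, -18, -6]
  [-2, 0, 10, 9, -4, 8]
  [-7, -8, -11, -12, -12, -4]
  [-19, -11, 3, -4, -15, -10]
  [-21, -8, 1, -6, -17, -12]
Key observation: the optimum is the walk 6->1->5->1, with weight (-7) + (-9) + (-5) = -21.
Optimal value attained by: walk 6->1->5->1.
Answer: (W^⊗3)[6][1] = -21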